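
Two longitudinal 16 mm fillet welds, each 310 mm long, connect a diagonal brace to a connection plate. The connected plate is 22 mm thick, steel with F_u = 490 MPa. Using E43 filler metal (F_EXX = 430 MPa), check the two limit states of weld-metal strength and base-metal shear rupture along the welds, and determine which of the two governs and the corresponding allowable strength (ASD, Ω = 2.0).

t_e = 0.707 × 16 = 11.31 mm; L = 620 mm.
Weld metal: R_n/Ω = (1/2.0) × 0.6 × 430 × 11.31 × 620 × 10⁻³ = 904.7 kN.
Base metal (shear rupture): R_n/Ω = (1/2.0) × 0.6 × 490 × 22 × 620 × 10⁻³ = 2005 kN.
Governing: weld metal.

R_n/Ω ≈ 905 kN (weld metal governs)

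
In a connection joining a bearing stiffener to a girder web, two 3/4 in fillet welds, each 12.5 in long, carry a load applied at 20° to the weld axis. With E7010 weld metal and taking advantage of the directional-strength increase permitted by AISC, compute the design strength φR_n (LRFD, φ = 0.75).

φR_n ≈ 459 kip

E70XX → F_EXX = 70 ksi.
t_e = 0.707 × 0.75 = 0.5302 in; A_we = 0.5302 × 25 = 13.26 in².
Directional factor: 1.0 + 0.5 sin^1.5(20°) = 1.1.
F_nw = 0.6 × 70 × 1.1 = 46.2 ksi.
φR_n = 0.75 × 46.2 × 13.26 = 459.3 kip.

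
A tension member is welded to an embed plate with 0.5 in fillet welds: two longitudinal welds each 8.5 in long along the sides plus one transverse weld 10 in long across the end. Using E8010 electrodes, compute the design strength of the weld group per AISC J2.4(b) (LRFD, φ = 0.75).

E80XX → F_EXX = 80 ksi.
t_e = 0.707 × 0.5 = 0.3535 in.
R_nwl = 0.6 × 80 × 0.3535 × 17 = 288.5 kips (longitudinal, 2 welds).
R_nwt = 0.6 × 80 × 0.3535 × 10 = 169.7 kips (transverse, base value).
(i) R_nwl + R_nwt = 458.1 kips; (ii) 0.85 R_nwl + 1.5 R_nwt = 499.7 kips.
R_n = max = 499.7 kips [governs: (ii)]; φR_n = 374.8 kips.

φR_n ≈ 375 kips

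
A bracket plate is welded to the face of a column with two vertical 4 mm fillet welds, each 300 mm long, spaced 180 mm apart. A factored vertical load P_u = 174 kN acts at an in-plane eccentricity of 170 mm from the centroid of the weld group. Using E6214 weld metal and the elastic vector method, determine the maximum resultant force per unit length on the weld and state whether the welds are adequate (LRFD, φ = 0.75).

f_max ≈ 745 N/mm; adequate

E62XX → F_EXX = 620 MPa.
Total weld length L_w = 600 mm. Treat welds as unit-width lines.
Polar moment about centroid: J = 2[d³/12 + d(b/2)²] = 2[300³/12 + 300×90²] = 9360000 mm³.
Direct shear f_v = P/L_w = 174×10³ / 600 = 290 N/mm (vertical).
Torsion M = P·e = 174×10³ × 170 = 29580000 N·mm.
Critical point at (x, y) = (90, 150) from centroid. f_tx = M·y/J = 474 N/mm; f_ty = M·x/J = 284.4 N/mm.
Resultant f_max = √[f_tx² + (f_v + f_ty)²] = √[474² + (290 + 284.4)²] = 744.8 N/mm.
Capacity per unit length: φr_n = 0.75 × 0.6 × 620 × (0.707 × 4) = 789 N/mm.
744.8 ≤ 789 → adequate.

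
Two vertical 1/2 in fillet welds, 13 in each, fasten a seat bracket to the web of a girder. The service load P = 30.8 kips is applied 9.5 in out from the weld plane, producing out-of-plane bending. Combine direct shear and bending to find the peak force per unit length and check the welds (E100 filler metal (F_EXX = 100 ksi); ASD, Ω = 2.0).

f_max ≈ 5.33 kip/in; adequate

L_w = 2 × 13 = 26 in; section modulus (unit throat) S = 2 × L²/6 = 56.33 in².
Direct shear f_v = P/L_w = 30.8/26 = 1.185 kip/in.
Moment M = P × e = 30.8 × 9.5 = 292.6 kip·in; bending f_b = M/S = 5.194 kip/in.
f_max = √(f_v² + f_b²) = √(1.185² + 5.194²) = 5.327 kip/in.
r_n/Ω = (1/2.0) × 0.6 × 100 × (0.707 × 0.5) = 10.6 kip/in → adequate.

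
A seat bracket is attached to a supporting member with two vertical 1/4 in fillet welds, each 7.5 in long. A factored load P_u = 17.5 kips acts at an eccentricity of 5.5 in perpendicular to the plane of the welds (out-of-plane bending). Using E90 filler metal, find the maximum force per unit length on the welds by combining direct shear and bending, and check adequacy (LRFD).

f_max ≈ 5.26 kip/in; adequate

E90XX → F_EXX = 90 ksi.
L_w = 2 × 7.5 = 15 in; section modulus (unit throat) S = 2 × L²/6 = 18.75 in².
Direct shear f_v = P/L_w = 17.5/15 = 1.167 kip/in.
Moment M = P × e = 17.5 × 5.5 = 96.25 kip·in; bending f_b = M/S = 5.133 kip/in.
f_max = √(f_v² + f_b²) = √(1.167² + 5.133²) = 5.264 kip/in.
φr_n = 0.75 × 0.6 × 90 × (0.707 × 0.25) = 7.158 kip/in → adequate.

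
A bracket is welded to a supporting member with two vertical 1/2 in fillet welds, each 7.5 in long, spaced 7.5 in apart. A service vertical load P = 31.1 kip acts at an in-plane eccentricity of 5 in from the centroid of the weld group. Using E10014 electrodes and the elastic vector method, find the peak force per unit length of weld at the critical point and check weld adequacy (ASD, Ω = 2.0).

E100XX → F_EXX = 100 ksi.
Total weld length L_w = 15 in. Treat welds as unit-width lines.
Polar moment about centroid: J = 2[d³/12 + d(b/2)²] = 2[7.5³/12 + 7.5×3.75²] = 281.2 in³.
Direct shear f_v = P/L_w = 31.1 / 15 = 2.073 kip/in (vertical).
Torsion M = P·e = 31.1 × 5 = 155.5 kip·in.
Critical point at (x, y) = (3.75, 3.75) from centroid. f_tx = M·y/J = 2.073 kip/in; f_ty = M·x/J = 2.073 kip/in.
Resultant f_max = √[f_tx² + (f_v + f_ty)²] = √[2.073² + (2.073 + 2.073)²] = 4.636 kip/in.
Capacity per unit length: r_n/Ω = (1/2.0) × 0.6 × 100 × (0.707 × 0.5) = 10.6 kip/in.
4.636 ≤ 10.6 → adequate.

f_max ≈ 4.64 kip/in; adequate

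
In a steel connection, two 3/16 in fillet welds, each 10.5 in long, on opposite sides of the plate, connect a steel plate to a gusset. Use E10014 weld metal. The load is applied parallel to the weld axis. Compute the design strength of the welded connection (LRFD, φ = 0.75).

φR_n ≈ 125 kip

E100XX → F_EXX = 100 ksi.
Effective throat t_e = 0.707 × 0.1875 = 0.1326 in.
Total length L = 21 in; A_we = 0.1326 × 21 = 2.784 in².
F_nw = 0.6 F_EXX = 0.6 × 100 = 60 ksi.
φR_n = 0.75 × 60 × 2.784 = 125.3 kip.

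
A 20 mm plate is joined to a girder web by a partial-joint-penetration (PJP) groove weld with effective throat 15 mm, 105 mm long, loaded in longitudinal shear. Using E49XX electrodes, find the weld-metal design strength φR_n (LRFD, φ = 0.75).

φR_n ≈ 347 kN

E49XX → F_EXX = 490 MPa.
Effective throat (given) t_e = 15 mm.
A_we = 15 × 105 = 1575 mm².
F_nw = 0.6 F_EXX = 294 MPa.
φR_n = 0.75 × 294 × 1575 × 10⁻³ = 347.3 kN.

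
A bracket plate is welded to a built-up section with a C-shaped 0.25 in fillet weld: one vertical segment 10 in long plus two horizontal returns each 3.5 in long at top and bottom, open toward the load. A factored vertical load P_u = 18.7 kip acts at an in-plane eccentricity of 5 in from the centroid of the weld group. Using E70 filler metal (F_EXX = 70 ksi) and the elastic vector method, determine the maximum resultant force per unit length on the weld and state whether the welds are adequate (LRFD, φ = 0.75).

Total weld length L_w = 17 in. Treat welds as unit-width lines.
Centroid: x̄ = 2×3.5×1.75 / 17 = 0.7206 in from the vertical weld.
Polar moment about centroid: J = I_x + I_y = [10³/12 + 2×3.5×5²] + [10×0.7206² + 2(3.5³/12 + 3.5×1.029²)] = 278.1 in³.
Direct shear f_v = P/L_w = 18.7 / 17 = 1.1 kip/in (vertical).
Torsion M = P·e = 18.7 × 5 = 93.5 kip·in.
Critical point at (x, y) = (2.779, 5) from centroid. f_tx = M·y/J = 1.681 kip/in; f_ty = M·x/J = 0.9345 kip/in.
Resultant f_max = √[f_tx² + (f_v + f_ty)²] = √[1.681² + (1.1 + 0.9345)²] = 2.639 kip/in.
Capacity per unit length: φr_n = 0.75 × 0.6 × 70 × (0.707 × 0.25) = 5.568 kip/in.
2.639 ≤ 5.568 → adequate.

f_max ≈ 2.64 kip/in; adequate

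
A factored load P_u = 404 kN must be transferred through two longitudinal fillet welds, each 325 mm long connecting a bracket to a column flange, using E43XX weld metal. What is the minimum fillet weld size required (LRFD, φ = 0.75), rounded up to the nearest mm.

E43XX → F_EXX = 430 MPa.
Total weld length L = 650 mm.
Required throat t_e = P_u / (φ × 0.6 F_EXX × L) = 404 / (0.75 × 0.6 × 430 × 650 × 10⁻³) = 3.212 mm.
Required leg w = t_e / 0.707 = 4.543 mm → use 5 mm.

w = 5 mm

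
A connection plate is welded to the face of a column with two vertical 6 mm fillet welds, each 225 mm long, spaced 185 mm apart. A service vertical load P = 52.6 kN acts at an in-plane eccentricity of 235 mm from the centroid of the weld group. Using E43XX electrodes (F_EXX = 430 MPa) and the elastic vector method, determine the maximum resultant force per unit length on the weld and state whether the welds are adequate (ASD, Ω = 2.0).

f_max ≈ 398 N/mm; adequate

Total weld length L_w = 450 mm. Treat welds as unit-width lines.
Polar moment about centroid: J = 2[d³/12 + d(b/2)²] = 2[225³/12 + 225×92.5²] = 5749000 mm³.
Direct shear f_v = P/L_w = 52.6×10³ / 450 = 116.9 N/mm (vertical).
Torsion M = P·e = 52.6×10³ × 235 = 12361000 N·mm.
Critical point at (x, y) = (92.5, 112.5) from centroid. f_tx = M·y/J = 241.9 N/mm; f_ty = M·x/J = 198.9 N/mm.
Resultant f_max = √[f_tx² + (f_v + f_ty)²] = √[241.9² + (116.9 + 198.9)²] = 397.8 N/mm.
Capacity per unit length: r_n/Ω = (1/2.0) × 0.6 × 430 × (0.707 × 6) = 547.2 N/mm.
397.8 ≤ 547.2 → adequate.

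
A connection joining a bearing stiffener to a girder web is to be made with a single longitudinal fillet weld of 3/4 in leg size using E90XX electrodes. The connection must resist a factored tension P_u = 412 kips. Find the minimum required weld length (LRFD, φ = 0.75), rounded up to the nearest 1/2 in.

E90XX → F_EXX = 90 ksi.
Throat t_e = 0.707 × 0.75 = 0.5302 in.
φr_n = 0.75 × 0.6 × 90 × 0.5302 = 21.48 kips/in.
L_req = P_u / φr_n = 412 / 21.48 = 19.18 in total.
Round up → use L = 19.5 in.

L = 19.5 in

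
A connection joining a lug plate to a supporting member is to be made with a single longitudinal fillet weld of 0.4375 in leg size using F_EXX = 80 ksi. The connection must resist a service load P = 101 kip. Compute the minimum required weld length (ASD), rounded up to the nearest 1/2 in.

L = 14 in

Throat t_e = 0.707 × 0.4375 = 0.3093 in.
r_n/Ω = (0.6 × 80 × 0.3093) / 2.0 = 7.423 kip/in.
L_req = P / (r_n/Ω) = 101 / 7.423 = 13.61 in total.
Round up → use L = 14 in.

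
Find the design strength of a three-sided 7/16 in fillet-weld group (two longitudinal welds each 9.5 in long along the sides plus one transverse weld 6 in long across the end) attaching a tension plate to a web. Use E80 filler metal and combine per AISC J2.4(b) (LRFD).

φR_n ≈ 280 kips

E80XX → F_EXX = 80 ksi.
t_e = 0.707 × 0.4375 = 0.3093 in.
R_nwl = 0.6 × 80 × 0.3093 × 19 = 282.1 kips (longitudinal, 2 welds).
R_nwt = 0.6 × 80 × 0.3093 × 6 = 89.08 kips (transverse, base value).
(i) R_nwl + R_nwt = 371.2 kips; (ii) 0.85 R_nwl + 1.5 R_nwt = 373.4 kips.
R_n = max = 373.4 kips [governs: (ii)]; φR_n = 280.1 kips.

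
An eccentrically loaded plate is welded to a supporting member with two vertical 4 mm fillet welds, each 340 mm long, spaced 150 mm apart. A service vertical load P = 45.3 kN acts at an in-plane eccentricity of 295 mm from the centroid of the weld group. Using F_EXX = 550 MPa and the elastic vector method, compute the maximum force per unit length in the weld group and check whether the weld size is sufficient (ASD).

f_max ≈ 273 N/mm; adequate

Total weld length L_w = 680 mm. Treat welds as unit-width lines.
Polar moment about centroid: J = 2[d³/12 + d(b/2)²] = 2[340³/12 + 340×75²] = 10380000 mm³.
Direct shear f_v = P/L_w = 45.3×10³ / 680 = 66.62 N/mm (vertical).
Torsion M = P·e = 45.3×10³ × 295 = 13364000 N·mm.
Critical point at (x, y) = (75, 170) from centroid. f_tx = M·y/J = 219 N/mm; f_ty = M·x/J = 96.6 N/mm.
Resultant f_max = √[f_tx² + (f_v + f_ty)²] = √[219² + (66.62 + 96.6)²] = 273.1 N/mm.
Capacity per unit length: r_n/Ω = (1/2.0) × 0.6 × 550 × (0.707 × 4) = 466.6 N/mm.
273.1 ≤ 466.6 → adequate.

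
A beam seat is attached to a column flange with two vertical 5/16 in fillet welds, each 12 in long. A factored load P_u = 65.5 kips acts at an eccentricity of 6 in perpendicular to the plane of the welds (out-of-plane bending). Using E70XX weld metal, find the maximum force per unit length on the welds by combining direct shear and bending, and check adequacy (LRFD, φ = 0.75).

E70XX → F_EXX = 70 ksi.
L_w = 2 × 12 = 24 in; section modulus (unit throat) S = 2 × L²/6 = 48 in².
Direct shear f_v = P/L_w = 65.5/24 = 2.729 kip/in.
Moment M = P × e = 65.5 × 6 = 393 kip·in; bending f_b = M/S = 8.188 kip/in.
f_max = √(f_v² + f_b²) = √(2.729² + 8.188²) = 8.63 kip/in.
φr_n = 0.75 × 0.6 × 70 × (0.707 × 0.3125) = 6.96 kip/in → NOT adequate.

f_max ≈ 8.63 kip/in; NOT adequate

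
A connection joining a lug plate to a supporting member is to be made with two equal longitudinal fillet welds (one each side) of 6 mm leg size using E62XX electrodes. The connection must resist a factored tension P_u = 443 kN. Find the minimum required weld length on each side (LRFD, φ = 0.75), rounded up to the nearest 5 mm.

E62XX → F_EXX = 620 MPa.
Throat t_e = 0.707 × 6 = 4.242 mm.
φr_n = 0.75 × 0.6 × 620 × 4.242 × 10⁻³ = 1.184 kN/mm.
L_req = P_u / φr_n = 443 / 1.184 = 374.3 mm total.
Per side: 374.3 / 2 = 187.2 mm.
Round up → use L = 190 mm on each side.

L = 190 mm on each side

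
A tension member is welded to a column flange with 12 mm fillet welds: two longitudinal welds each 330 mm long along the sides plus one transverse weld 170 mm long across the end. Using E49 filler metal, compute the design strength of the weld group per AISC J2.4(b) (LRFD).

φR_n ≈ 1550 kN

E49XX → F_EXX = 490 MPa.
t_e = 0.707 × 12 = 8.484 mm.
R_nwl = 0.6 × 490 × 8.484 × 660 × 10⁻³ = 1646 kN (longitudinal, 2 welds).
R_nwt = 0.6 × 490 × 8.484 × 170 × 10⁻³ = 424 kN (transverse, base value).
(i) R_nwl + R_nwt = 2070 kN; (ii) 0.85 R_nwl + 1.5 R_nwt = 2035 kN.
R_n = max = 2070 kN [governs: (i)]; φR_n = 1553 kN.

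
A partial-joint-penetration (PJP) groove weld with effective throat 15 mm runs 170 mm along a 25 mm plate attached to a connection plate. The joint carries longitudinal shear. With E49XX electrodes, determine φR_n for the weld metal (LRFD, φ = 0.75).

E49XX → F_EXX = 490 MPa.
Effective throat (given) t_e = 15 mm.
A_we = 15 × 170 = 2550 mm².
F_nw = 0.6 F_EXX = 294 MPa.
φR_n = 0.75 × 294 × 2550 × 10⁻³ = 562.3 kN.

φR_n ≈ 562 kN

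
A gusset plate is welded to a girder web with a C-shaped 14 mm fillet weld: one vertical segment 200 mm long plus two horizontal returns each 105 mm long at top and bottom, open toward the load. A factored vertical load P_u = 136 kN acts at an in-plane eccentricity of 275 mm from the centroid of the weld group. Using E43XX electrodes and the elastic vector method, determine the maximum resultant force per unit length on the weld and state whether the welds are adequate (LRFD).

f_max ≈ 1690 N/mm; adequate

E43XX → F_EXX = 430 MPa.
Total weld length L_w = 410 mm. Treat welds as unit-width lines.
Centroid: x̄ = 2×105×52.5 / 410 = 26.89 mm from the vertical weld.
Polar moment about centroid: J = I_x + I_y = [200³/12 + 2×105×100²] + [200×26.89² + 2(105³/12 + 105×25.61²)] = 3242000 mm³.
Direct shear f_v = P/L_w = 136×10³ / 410 = 331.7 N/mm (vertical).
Torsion M = P·e = 136×10³ × 275 = 37400000 N·mm.
Critical point at (x, y) = (78.11, 100) from centroid. f_tx = M·y/J = 1154 N/mm; f_ty = M·x/J = 901.1 N/mm.
Resultant f_max = √[f_tx² + (f_v + f_ty)²] = √[1154² + (331.7 + 901.1)²] = 1688 N/mm.
Capacity per unit length: φr_n = 0.75 × 0.6 × 430 × (0.707 × 14) = 1915 N/mm.
1688 ≤ 1915 → adequate.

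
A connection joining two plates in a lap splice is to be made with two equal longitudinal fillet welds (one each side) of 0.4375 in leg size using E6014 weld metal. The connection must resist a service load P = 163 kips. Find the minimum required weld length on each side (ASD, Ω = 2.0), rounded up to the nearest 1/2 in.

L = 15 in on each side

E60XX → F_EXX = 60 ksi.
Throat t_e = 0.707 × 0.4375 = 0.3093 in.
r_n/Ω = (0.6 × 60 × 0.3093) / 2.0 = 5.568 kip/in.
L_req = P / (r_n/Ω) = 163 / 5.568 = 29.28 in total.
Per side: 29.28 / 2 = 14.64 in.
Round up → use L = 15 in on each side.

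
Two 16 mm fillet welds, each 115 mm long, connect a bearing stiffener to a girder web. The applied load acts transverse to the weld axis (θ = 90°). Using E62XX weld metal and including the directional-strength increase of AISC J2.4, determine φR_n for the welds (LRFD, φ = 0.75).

E62XX → F_EXX = 620 MPa.
t_e = 0.707 × 16 = 11.31 mm; A_we = 11.31 × 230 = 2602 mm².
Directional factor: 1.0 + 0.5 sin^1.5(90°) = 1.5.
F_nw = 0.6 × 620 × 1.5 = 558 MPa.
φR_n = 0.75 × 558 × 2602 × 10⁻³ = 1089 kN.

φR_n ≈ 1090 kN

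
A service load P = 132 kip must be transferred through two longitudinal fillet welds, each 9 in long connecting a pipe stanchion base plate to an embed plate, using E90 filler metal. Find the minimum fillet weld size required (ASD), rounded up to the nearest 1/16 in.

E90XX → F_EXX = 90 ksi.
Total weld length L = 18 in.
Required throat t_e = P × Ω / (0.6 F_EXX × L) = 132 × 2.0 / (0.6 × 90 × 18) = 0.2716 in.
Required leg w = t_e / 0.707 = 0.3842 in → use 7/16 in.

w = 7/16 in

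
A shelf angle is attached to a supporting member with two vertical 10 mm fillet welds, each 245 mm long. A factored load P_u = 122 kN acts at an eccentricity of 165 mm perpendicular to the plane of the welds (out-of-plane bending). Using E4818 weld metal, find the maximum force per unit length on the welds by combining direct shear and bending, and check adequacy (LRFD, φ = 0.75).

f_max ≈ 1040 N/mm; adequate

E48XX → F_EXX = 480 MPa.
L_w = 2 × 245 = 490 mm; section modulus (unit throat) S = 2 × L²/6 = 20010 mm².
Direct shear f_v = P/L_w = 122×10³/490 = 249 N/mm.
Moment M = P × e = 122×10³ × 165 = 20130000 N·mm; bending f_b = M/S = 1006 N/mm.
f_max = √(f_v² + f_b²) = √(249² + 1006²) = 1036 N/mm.
φr_n = 0.75 × 0.6 × 480 × (0.707 × 10) = 1527 N/mm → adequate.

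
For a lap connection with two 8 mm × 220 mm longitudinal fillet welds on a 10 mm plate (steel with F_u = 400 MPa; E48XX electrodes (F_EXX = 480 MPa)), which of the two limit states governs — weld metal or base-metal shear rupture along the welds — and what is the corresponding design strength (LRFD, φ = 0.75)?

φR_n ≈ 538 kN (weld metal governs)

t_e = 0.707 × 8 = 5.656 mm; L = 440 mm.
Weld metal: φR_n = 0.75 × 0.6 × 480 × 5.656 × 440 × 10⁻³ = 537.5 kN.
Base metal (shear rupture): φR_n = 0.75 × 0.6 × 400 × 10 × 440 × 10⁻³ = 792 kN.
Governing: weld metal.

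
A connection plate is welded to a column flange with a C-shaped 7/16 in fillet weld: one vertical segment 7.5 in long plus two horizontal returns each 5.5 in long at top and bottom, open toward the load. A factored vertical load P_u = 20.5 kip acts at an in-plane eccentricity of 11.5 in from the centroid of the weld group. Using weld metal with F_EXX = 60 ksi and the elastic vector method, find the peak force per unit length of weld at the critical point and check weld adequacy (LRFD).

Total weld length L_w = 18.5 in. Treat welds as unit-width lines.
Centroid: x̄ = 2×5.5×2.75 / 18.5 = 1.635 in from the vertical weld.
Polar moment about centroid: J = I_x + I_y = [7.5³/12 + 2×5.5×3.75²] + [7.5×1.635² + 2(5.5³/12 + 5.5×1.115²)] = 251.3 in³.
Direct shear f_v = P/L_w = 20.5 / 18.5 = 1.108 kip/in (vertical).
Torsion M = P·e = 20.5 × 11.5 = 235.75 kip·in.
Critical point at (x, y) = (3.865, 3.75) from centroid. f_tx = M·y/J = 3.518 kip/in; f_ty = M·x/J = 3.626 kip/in.
Resultant f_max = √[f_tx² + (f_v + f_ty)²] = √[3.518² + (1.108 + 3.626)²] = 5.898 kip/in.
Capacity per unit length: φr_n = 0.75 × 0.6 × 60 × (0.707 × 0.4375) = 8.351 kip/in.
5.898 ≤ 8.351 → adequate.

f_max ≈ 5.9 kip/in; adequate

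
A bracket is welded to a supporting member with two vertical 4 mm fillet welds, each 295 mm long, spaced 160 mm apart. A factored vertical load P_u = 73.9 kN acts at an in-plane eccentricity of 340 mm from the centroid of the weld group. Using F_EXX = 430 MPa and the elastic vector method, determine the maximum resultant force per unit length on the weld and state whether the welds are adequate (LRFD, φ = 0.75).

f_max ≈ 593 N/mm; NOT adequate

Total weld length L_w = 590 mm. Treat welds as unit-width lines.
Polar moment about centroid: J = 2[d³/12 + d(b/2)²] = 2[295³/12 + 295×80²] = 8055000 mm³.
Direct shear f_v = P/L_w = 73.9×10³ / 590 = 125.3 N/mm (vertical).
Torsion M = P·e = 73.9×10³ × 340 = 25126000 N·mm.
Critical point at (x, y) = (80, 147.5) from centroid. f_tx = M·y/J = 460.1 N/mm; f_ty = M·x/J = 249.6 N/mm.
Resultant f_max = √[f_tx² + (f_v + f_ty)²] = √[460.1² + (125.3 + 249.6)²] = 593.5 N/mm.
Capacity per unit length: φr_n = 0.75 × 0.6 × 430 × (0.707 × 4) = 547.2 N/mm.
593.5 > 547.2 → NOT adequate.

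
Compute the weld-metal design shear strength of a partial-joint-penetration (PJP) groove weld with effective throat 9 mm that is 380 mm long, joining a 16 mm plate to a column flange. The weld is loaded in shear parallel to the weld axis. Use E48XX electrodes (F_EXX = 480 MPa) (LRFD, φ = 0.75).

Effective throat (given) t_e = 9 mm.
A_we = 9 × 380 = 3420 mm².
F_nw = 0.6 F_EXX = 288 MPa.
φR_n = 0.75 × 288 × 3420 × 10⁻³ = 738.7 kN.

φR_n ≈ 739 kN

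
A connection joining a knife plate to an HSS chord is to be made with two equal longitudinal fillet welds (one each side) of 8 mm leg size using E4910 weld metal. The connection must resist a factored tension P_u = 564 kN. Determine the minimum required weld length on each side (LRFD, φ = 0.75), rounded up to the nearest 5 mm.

L = 230 mm on each side

E49XX → F_EXX = 490 MPa.
Throat t_e = 0.707 × 8 = 5.656 mm.
φr_n = 0.75 × 0.6 × 490 × 5.656 × 10⁻³ = 1.247 kN/mm.
L_req = P_u / φr_n = 564 / 1.247 = 452.2 mm total.
Per side: 452.2 / 2 = 226.1 mm.
Round up → use L = 230 mm on each side.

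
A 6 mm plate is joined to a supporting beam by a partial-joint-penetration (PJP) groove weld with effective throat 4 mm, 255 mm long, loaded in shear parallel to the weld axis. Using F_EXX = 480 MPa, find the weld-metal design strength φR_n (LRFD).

φR_n ≈ 220 kN

Effective throat (given) t_e = 4 mm.
A_we = 4 × 255 = 1020 mm².
F_nw = 0.6 F_EXX = 288 MPa.
φR_n = 0.75 × 288 × 1020 × 10⁻³ = 220.3 kN.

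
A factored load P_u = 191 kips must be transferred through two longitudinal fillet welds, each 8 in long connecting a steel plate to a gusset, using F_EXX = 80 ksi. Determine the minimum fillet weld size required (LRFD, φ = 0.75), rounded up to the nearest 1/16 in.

w = 1/2 in

Total weld length L = 16 in.
Required throat t_e = P_u / (φ × 0.6 F_EXX × L) = 191 / (0.75 × 0.6 × 80 × 16) = 0.3316 in.
Required leg w = t_e / 0.707 = 0.469 in → use 1/2 in.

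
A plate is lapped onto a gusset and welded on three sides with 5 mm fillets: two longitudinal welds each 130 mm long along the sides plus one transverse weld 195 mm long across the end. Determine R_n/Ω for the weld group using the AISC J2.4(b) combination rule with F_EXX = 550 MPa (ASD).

t_e = 0.707 × 5 = 3.535 mm.
R_nwl = 0.6 × 550 × 3.535 × 260 × 10⁻³ = 303.3 kN (longitudinal, 2 welds).
R_nwt = 0.6 × 550 × 3.535 × 195 × 10⁻³ = 227.5 kN (transverse, base value).
(i) R_nwl + R_nwt = 530.8 kN; (ii) 0.85 R_nwl + 1.5 R_nwt = 599 kN.
R_n = max = 599 kN [governs: (ii)]; R_n/Ω = 299.5 kN.

R_n/Ω ≈ 300 kN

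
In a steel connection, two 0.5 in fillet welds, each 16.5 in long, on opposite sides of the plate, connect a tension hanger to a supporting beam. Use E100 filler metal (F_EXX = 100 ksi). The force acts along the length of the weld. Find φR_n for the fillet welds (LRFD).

φR_n ≈ 525 kip

Effective throat t_e = 0.707 × 0.5 = 0.3535 in.
Total length L = 33 in; A_we = 0.3535 × 33 = 11.67 in².
F_nw = 0.6 F_EXX = 0.6 × 100 = 60 ksi.
φR_n = 0.75 × 60 × 11.67 = 524.9 kip.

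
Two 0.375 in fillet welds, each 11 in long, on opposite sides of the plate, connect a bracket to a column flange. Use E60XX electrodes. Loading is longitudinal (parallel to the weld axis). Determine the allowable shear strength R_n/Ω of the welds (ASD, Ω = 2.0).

E60XX → F_EXX = 60 ksi.
Effective throat t_e = 0.707 × 0.375 = 0.2651 in.
Total length L = 22 in; A_we = 0.2651 × 22 = 5.833 in².
F_nw = 0.6 F_EXX = 0.6 × 60 = 36 ksi.
R_n = 36 × 5.833 = 210 kips; R_n/Ω = 210/2.0 = 105 kips.

R_n/Ω ≈ 105 kips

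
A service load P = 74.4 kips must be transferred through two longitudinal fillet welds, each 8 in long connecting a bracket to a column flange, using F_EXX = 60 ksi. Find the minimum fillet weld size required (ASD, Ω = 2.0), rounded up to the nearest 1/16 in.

w = 3/8 in

Total weld length L = 16 in.
Required throat t_e = P × Ω / (0.6 F_EXX × L) = 74.4 × 2.0 / (0.6 × 60 × 16) = 0.2583 in.
Required leg w = t_e / 0.707 = 0.3654 in → use 3/8 in.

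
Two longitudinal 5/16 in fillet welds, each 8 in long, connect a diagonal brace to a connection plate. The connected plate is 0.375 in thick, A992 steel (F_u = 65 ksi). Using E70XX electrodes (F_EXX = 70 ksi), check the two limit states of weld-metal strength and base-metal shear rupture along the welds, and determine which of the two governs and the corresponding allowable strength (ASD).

R_n/Ω ≈ 74.2 kips (weld metal governs)

t_e = 0.707 × 0.3125 = 0.2209 in; L = 16 in.
Weld metal: R_n/Ω = (1/2.0) × 0.6 × 70 × 0.2209 × 16 = 74.23 kips.
Base metal (shear rupture): R_n/Ω = (1/2.0) × 0.6 × 65 × 0.375 × 16 = 117 kips.
Governing: weld metal.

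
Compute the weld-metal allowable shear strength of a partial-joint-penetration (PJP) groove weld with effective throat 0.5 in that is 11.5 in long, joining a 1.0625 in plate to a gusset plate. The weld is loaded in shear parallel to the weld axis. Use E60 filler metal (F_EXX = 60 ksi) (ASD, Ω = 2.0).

Effective throat (given) t_e = 0.5 in.
A_we = 0.5 × 11.5 = 5.75 in².
F_nw = 0.6 F_EXX = 36 ksi.
R_n/Ω = (36 × 5.75) / 2.0 = 103.5 kip.

R_n/Ω ≈ 104 kip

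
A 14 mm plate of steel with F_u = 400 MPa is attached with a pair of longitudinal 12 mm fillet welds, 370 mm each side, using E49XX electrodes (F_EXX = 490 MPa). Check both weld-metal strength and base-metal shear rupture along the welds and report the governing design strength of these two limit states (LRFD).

φR_n ≈ 1380 kN (weld metal governs)

t_e = 0.707 × 12 = 8.484 mm; L = 740 mm.
Weld metal: φR_n = 0.75 × 0.6 × 490 × 8.484 × 740 × 10⁻³ = 1384 kN.
Base metal (shear rupture): φR_n = 0.75 × 0.6 × 400 × 14 × 740 × 10⁻³ = 1865 kN.
Governing: weld metal.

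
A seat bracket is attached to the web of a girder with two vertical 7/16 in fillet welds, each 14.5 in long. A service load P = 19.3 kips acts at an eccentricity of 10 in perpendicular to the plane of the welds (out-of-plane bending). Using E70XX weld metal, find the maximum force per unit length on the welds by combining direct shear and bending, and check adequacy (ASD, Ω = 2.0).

f_max ≈ 2.83 kip/in; adequate

E70XX → F_EXX = 70 ksi.
L_w = 2 × 14.5 = 29 in; section modulus (unit throat) S = 2 × L²/6 = 70.08 in².
Direct shear f_v = P/L_w = 19.3/29 = 0.6655 kip/in.
Moment M = P × e = 19.3 × 10 = 193 kip·in; bending f_b = M/S = 2.754 kip/in.
f_max = √(f_v² + f_b²) = √(0.6655² + 2.754²) = 2.833 kip/in.
r_n/Ω = (1/2.0) × 0.6 × 70 × (0.707 × 0.4375) = 6.496 kip/in → adequate.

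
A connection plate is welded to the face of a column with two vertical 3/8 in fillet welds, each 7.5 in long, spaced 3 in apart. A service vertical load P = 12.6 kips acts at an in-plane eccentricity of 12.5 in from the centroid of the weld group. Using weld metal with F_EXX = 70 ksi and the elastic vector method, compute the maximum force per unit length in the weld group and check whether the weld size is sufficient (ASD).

Total weld length L_w = 15 in. Treat welds as unit-width lines.
Polar moment about centroid: J = 2[d³/12 + d(b/2)²] = 2[7.5³/12 + 7.5×1.5²] = 104.1 in³.
Direct shear f_v = P/L_w = 12.6 / 15 = 0.84 kip/in (vertical).
Torsion M = P·e = 12.6 × 12.5 = 157.5 kip·in.
Critical point at (x, y) = (1.5, 3.75) from centroid. f_tx = M·y/J = 5.676 kip/in; f_ty = M·x/J = 2.27 kip/in.
Resultant f_max = √[f_tx² + (f_v + f_ty)²] = √[5.676² + (0.84 + 2.27)²] = 6.472 kip/in.
Capacity per unit length: r_n/Ω = (1/2.0) × 0.6 × 70 × (0.707 × 0.375) = 5.568 kip/in.
6.472 > 5.568 → NOT adequate.

f_max ≈ 6.47 kip/in; NOT adequate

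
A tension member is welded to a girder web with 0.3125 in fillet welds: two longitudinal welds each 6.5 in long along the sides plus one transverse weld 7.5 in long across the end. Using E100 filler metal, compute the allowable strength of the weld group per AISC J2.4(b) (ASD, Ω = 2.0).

E100XX → F_EXX = 100 ksi.
t_e = 0.707 × 0.3125 = 0.2209 in.
R_nwl = 0.6 × 100 × 0.2209 × 13 = 172.3 kips (longitudinal, 2 welds).
R_nwt = 0.6 × 100 × 0.2209 × 7.5 = 99.42 kips (transverse, base value).
(i) R_nwl + R_nwt = 271.8 kips; (ii) 0.85 R_nwl + 1.5 R_nwt = 295.6 kips.
R_n = max = 295.6 kips [governs: (ii)]; R_n/Ω = 147.8 kips.

R_n/Ω ≈ 148 kips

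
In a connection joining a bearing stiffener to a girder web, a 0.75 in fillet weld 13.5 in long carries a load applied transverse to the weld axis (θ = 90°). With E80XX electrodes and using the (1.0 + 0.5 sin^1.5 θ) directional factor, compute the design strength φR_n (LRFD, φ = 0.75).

E80XX → F_EXX = 80 ksi.
t_e = 0.707 × 0.75 = 0.5302 in; A_we = 0.5302 × 13.5 = 7.158 in².
Directional factor: 1.0 + 0.5 sin^1.5(90°) = 1.5.
F_nw = 0.6 × 80 × 1.5 = 72 ksi.
φR_n = 0.75 × 72 × 7.158 = 386.6 kips.

φR_n ≈ 387 kips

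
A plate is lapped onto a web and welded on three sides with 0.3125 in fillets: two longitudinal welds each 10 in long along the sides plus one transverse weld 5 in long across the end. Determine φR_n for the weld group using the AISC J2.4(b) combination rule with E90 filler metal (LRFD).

φR_n ≈ 224 kip

E90XX → F_EXX = 90 ksi.
t_e = 0.707 × 0.3125 = 0.2209 in.
R_nwl = 0.6 × 90 × 0.2209 × 20 = 238.6 kip (longitudinal, 2 welds).
R_nwt = 0.6 × 90 × 0.2209 × 5 = 59.65 kip (transverse, base value).
(i) R_nwl + R_nwt = 298.3 kip; (ii) 0.85 R_nwl + 1.5 R_nwt = 292.3 kip.
R_n = max = 298.3 kip [governs: (i)]; φR_n = 223.7 kip.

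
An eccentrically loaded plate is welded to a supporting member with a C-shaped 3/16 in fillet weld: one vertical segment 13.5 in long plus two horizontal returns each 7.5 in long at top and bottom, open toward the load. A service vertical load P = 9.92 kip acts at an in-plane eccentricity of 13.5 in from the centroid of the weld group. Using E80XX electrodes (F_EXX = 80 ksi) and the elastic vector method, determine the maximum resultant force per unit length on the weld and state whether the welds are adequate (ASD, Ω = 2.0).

f_max ≈ 1.35 kip/in; adequate

Total weld length L_w = 28.5 in. Treat welds as unit-width lines.
Centroid: x̄ = 2×7.5×3.75 / 28.5 = 1.974 in from the vertical weld.
Polar moment about centroid: J = I_x + I_y = [13.5³/12 + 2×7.5×6.75²] + [13.5×1.974² + 2(7.5³/12 + 7.5×1.776²)] = 1059 in³.
Direct shear f_v = P/L_w = 9.92 / 28.5 = 0.3481 kip/in (vertical).
Torsion M = P·e = 9.92 × 13.5 = 133.92 kip·in.
Critical point at (x, y) = (5.526, 6.75) from centroid. f_tx = M·y/J = 0.8538 kip/in; f_ty = M·x/J = 0.6991 kip/in.
Resultant f_max = √[f_tx² + (f_v + f_ty)²] = √[0.8538² + (0.3481 + 0.6991)²] = 1.351 kip/in.
Capacity per unit length: r_n/Ω = (1/2.0) × 0.6 × 80 × (0.707 × 0.1875) = 3.181 kip/in.
1.351 ≤ 3.181 → adequate.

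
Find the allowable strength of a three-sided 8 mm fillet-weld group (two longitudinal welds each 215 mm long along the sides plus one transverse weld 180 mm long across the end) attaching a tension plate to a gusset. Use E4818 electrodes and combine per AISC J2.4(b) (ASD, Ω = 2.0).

R_n/Ω ≈ 518 kN

E48XX → F_EXX = 480 MPa.
t_e = 0.707 × 8 = 5.656 mm.
R_nwl = 0.6 × 480 × 5.656 × 430 × 10⁻³ = 700.4 kN (longitudinal, 2 welds).
R_nwt = 0.6 × 480 × 5.656 × 180 × 10⁻³ = 293.2 kN (transverse, base value).
(i) R_nwl + R_nwt = 993.6 kN; (ii) 0.85 R_nwl + 1.5 R_nwt = 1035 kN.
R_n = max = 1035 kN [governs: (ii)]; R_n/Ω = 517.6 kN.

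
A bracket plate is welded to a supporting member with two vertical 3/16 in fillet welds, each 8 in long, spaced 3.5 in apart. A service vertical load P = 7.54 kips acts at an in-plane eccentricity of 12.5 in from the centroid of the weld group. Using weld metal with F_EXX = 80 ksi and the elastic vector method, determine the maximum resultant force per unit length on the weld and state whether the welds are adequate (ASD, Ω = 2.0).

Total weld length L_w = 16 in. Treat welds as unit-width lines.
Polar moment about centroid: J = 2[d³/12 + d(b/2)²] = 2[8³/12 + 8×1.75²] = 134.3 in³.
Direct shear f_v = P/L_w = 7.54 / 16 = 0.4713 kip/in (vertical).
Torsion M = P·e = 7.54 × 12.5 = 94.25 kip·in.
Critical point at (x, y) = (1.75, 4) from centroid. f_tx = M·y/J = 2.806 kip/in; f_ty = M·x/J = 1.228 kip/in.
Resultant f_max = √[f_tx² + (f_v + f_ty)²] = √[2.806² + (0.4713 + 1.228)²] = 3.281 kip/in.
Capacity per unit length: r_n/Ω = (1/2.0) × 0.6 × 80 × (0.707 × 0.1875) = 3.181 kip/in.
3.281 > 3.181 → NOT adequate.

f_max ≈ 3.28 kip/in; NOT adequate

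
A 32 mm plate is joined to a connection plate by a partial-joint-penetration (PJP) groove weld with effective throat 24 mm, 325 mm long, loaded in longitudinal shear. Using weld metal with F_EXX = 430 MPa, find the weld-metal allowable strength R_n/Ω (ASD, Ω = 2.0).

R_n/Ω ≈ 1010 kN

Effective throat (given) t_e = 24 mm.
A_we = 24 × 325 = 7800 mm².
F_nw = 0.6 F_EXX = 258 MPa.
R_n/Ω = (258 × 7800) / 2.0 × 10⁻³ = 1006 kN.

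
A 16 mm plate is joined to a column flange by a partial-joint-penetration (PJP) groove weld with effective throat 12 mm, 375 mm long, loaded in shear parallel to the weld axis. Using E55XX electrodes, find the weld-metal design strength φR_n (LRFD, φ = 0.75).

E55XX → F_EXX = 550 MPa.
Effective throat (given) t_e = 12 mm.
A_we = 12 × 375 = 4500 mm².
F_nw = 0.6 F_EXX = 330 MPa.
φR_n = 0.75 × 330 × 4500 × 10⁻³ = 1114 kN.

φR_n ≈ 1110 kN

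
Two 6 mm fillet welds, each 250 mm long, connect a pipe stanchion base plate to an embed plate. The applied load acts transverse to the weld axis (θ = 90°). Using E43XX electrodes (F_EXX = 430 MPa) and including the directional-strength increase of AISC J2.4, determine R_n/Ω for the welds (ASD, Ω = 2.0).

R_n/Ω ≈ 410 kN

t_e = 0.707 × 6 = 4.242 mm; A_we = 4.242 × 500 = 2121 mm².
Directional factor: 1.0 + 0.5 sin^1.5(90°) = 1.5.
F_nw = 0.6 × 430 × 1.5 = 387 MPa.
R_n/Ω = (387 × 2121) / 2.0 × 10⁻³ = 410.4 kN.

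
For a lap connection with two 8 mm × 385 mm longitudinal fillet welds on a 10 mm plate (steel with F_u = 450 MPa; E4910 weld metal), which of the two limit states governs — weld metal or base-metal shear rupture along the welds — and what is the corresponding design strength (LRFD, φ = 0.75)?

E49XX → F_EXX = 490 MPa.
t_e = 0.707 × 8 = 5.656 mm; L = 770 mm.
Weld metal: φR_n = 0.75 × 0.6 × 490 × 5.656 × 770 × 10⁻³ = 960.3 kN.
Base metal (shear rupture): φR_n = 0.75 × 0.6 × 450 × 10 × 770 × 10⁻³ = 1559 kN.
Governing: weld metal.

φR_n ≈ 960 kN (weld metal governs)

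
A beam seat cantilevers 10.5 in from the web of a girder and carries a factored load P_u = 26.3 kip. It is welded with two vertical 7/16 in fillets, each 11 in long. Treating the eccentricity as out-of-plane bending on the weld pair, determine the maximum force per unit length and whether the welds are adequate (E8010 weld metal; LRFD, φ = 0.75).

f_max ≈ 6.95 kip/in; adequate

E80XX → F_EXX = 80 ksi.
L_w = 2 × 11 = 22 in; section modulus (unit throat) S = 2 × L²/6 = 40.33 in².
Direct shear f_v = P/L_w = 26.3/22 = 1.195 kip/in.
Moment M = P × e = 26.3 × 10.5 = 276.15 kip·in; bending f_b = M/S = 6.847 kip/in.
f_max = √(f_v² + f_b²) = √(1.195² + 6.847²) = 6.95 kip/in.
φr_n = 0.75 × 0.6 × 80 × (0.707 × 0.4375) = 11.14 kip/in → adequate.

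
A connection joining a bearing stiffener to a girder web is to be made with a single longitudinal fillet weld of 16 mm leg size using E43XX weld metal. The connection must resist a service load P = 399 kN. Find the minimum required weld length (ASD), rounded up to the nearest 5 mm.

L = 275 mm

E43XX → F_EXX = 430 MPa.
Throat t_e = 0.707 × 16 = 11.31 mm.
r_n/Ω = (0.6 × 430 × 11.31) / 2.0 = 1459 N/mm = 1.459 kN/mm.
L_req = P / (r_n/Ω) = 399 / 1.459 = 273.4 mm total.
Round up → use L = 275 mm.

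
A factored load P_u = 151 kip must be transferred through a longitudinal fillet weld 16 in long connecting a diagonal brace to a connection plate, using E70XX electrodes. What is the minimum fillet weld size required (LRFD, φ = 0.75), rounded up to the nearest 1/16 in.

E70XX → F_EXX = 70 ksi.
Total weld length L = 16 in.
Required throat t_e = P_u / (φ × 0.6 F_EXX × L) = 151 / (0.75 × 0.6 × 70 × 16) = 0.2996 in.
Required leg w = t_e / 0.707 = 0.4238 in → use 7/16 in.

w = 7/16 in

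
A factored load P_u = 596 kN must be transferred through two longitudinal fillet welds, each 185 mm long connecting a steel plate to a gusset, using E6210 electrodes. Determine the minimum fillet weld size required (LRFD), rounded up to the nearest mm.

w = 9 mm

E62XX → F_EXX = 620 MPa.
Total weld length L = 370 mm.
Required throat t_e = P_u / (φ × 0.6 F_EXX × L) = 596 / (0.75 × 0.6 × 620 × 370 × 10⁻³) = 5.774 mm.
Required leg w = t_e / 0.707 = 8.166 mm → use 9 mm.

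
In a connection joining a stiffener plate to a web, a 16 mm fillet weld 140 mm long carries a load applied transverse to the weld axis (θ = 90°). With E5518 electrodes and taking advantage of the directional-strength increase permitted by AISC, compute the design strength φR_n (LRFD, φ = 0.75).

E55XX → F_EXX = 550 MPa.
t_e = 0.707 × 16 = 11.31 mm; A_we = 11.31 × 140 = 1584 mm².
Directional factor: 1.0 + 0.5 sin^1.5(90°) = 1.5.
F_nw = 0.6 × 550 × 1.5 = 495 MPa.
φR_n = 0.75 × 495 × 1584 × 10⁻³ = 587.9 kN.

φR_n ≈ 588 kN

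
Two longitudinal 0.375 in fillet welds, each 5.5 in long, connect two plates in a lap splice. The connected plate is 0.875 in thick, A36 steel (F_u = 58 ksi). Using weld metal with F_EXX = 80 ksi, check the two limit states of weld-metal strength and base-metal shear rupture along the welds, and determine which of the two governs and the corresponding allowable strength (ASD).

t_e = 0.707 × 0.375 = 0.2651 in; L = 11 in.
Weld metal: R_n/Ω = (1/2.0) × 0.6 × 80 × 0.2651 × 11 = 69.99 kip.
Base metal (shear rupture): R_n/Ω = (1/2.0) × 0.6 × 58 × 0.875 × 11 = 167.5 kip.
Governing: weld metal.

R_n/Ω ≈ 70 kip (weld metal governs)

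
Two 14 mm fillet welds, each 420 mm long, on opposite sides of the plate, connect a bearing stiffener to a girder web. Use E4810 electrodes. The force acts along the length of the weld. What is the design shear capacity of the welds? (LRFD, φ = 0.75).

φR_n ≈ 1800 kN

E48XX → F_EXX = 480 MPa.
Effective throat t_e = 0.707 × 14 = 9.898 mm.
Total length L = 840 mm; A_we = 9.898 × 840 = 8314 mm².
F_nw = 0.6 F_EXX = 0.6 × 480 = 288 MPa.
φR_n = 0.75 × 288 × 8314 × 10⁻³ = 1796 kN.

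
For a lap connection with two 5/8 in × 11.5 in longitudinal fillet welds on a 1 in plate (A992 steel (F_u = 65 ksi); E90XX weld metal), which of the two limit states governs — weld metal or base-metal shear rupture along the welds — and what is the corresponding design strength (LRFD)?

E90XX → F_EXX = 90 ksi.
t_e = 0.707 × 0.625 = 0.4419 in; L = 23 in.
Weld metal: φR_n = 0.75 × 0.6 × 90 × 0.4419 × 23 = 411.6 kips.
Base metal (shear rupture): φR_n = 0.75 × 0.6 × 65 × 1 × 23 = 672.8 kips.
Governing: weld metal.

φR_n ≈ 412 kips (weld metal governs)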